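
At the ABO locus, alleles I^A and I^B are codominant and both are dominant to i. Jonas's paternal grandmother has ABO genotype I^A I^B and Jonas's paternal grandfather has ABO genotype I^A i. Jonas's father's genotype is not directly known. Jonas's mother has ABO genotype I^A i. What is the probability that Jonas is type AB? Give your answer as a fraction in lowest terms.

1/8

Jonas's father's ABO genotype from I^A I^B × I^A i: 1/4 I^A I^A, 1/4 I^A I^B, 1/4 I^A i, 1/4 I^B i.
Crossing each possibility with the mother I^A i and summing P(type AB): 1/4·0 + 1/4·1/4 + 1/4·0 + 1/4·1/4 = 1/8.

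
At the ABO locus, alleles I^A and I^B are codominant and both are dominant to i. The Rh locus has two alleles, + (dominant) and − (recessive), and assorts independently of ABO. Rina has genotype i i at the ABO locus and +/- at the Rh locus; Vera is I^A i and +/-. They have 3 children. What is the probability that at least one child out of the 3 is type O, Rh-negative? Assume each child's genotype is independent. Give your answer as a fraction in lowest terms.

169/512

ABO cross i i × I^A i → 1/2 O, 1/2 A.
Rh cross +/- × +/- → 3/4 Rh+, 1/4 Rh-; so P(type O, Rh-negative) = 1/2 × 1/4 = 1/8 per child.
P(none) = (7/8)^3 = 343/512; P(at least one) = 1 − 343/512 = 169/512.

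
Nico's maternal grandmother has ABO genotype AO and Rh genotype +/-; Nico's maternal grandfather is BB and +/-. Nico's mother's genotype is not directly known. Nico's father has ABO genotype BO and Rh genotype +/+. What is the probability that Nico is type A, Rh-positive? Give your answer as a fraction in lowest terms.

Nico's mother's ABO genotype from AO × BB: 1/2 AB, 1/2 BO.
Crossing each possibility with the father BO and summing P(type A): 1/2·1/4 + 1/2·0 = 1/8.
Similarly for Rh via the mother's Rh distribution: P(Rh+) = 1.
Independent loci: 1/8 × 1 = 1/8.

1/8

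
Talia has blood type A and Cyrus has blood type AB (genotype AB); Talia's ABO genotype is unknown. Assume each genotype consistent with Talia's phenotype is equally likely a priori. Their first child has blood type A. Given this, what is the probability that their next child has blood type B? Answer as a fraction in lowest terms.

1/8

Possible genotypes: Talia ∈ {AA, AO}; Cyrus ∈ {AB}.
Weight each parental genotype pair by prior × P(type-A child):
  AA × AB: posterior weight 1/2; P(next child type B) = 0.
  AO × AB: posterior weight 1/2; P(next child type B) = 1/4.
Weighted sum = 1/8.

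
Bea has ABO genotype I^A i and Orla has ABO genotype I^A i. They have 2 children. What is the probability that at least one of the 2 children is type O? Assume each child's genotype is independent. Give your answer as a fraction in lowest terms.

ABO cross I^A i × I^A i → 1/4 O, 3/4 A.
So P(type O) = 1/4 per child.
P(none) = (3/4)^2 = 9/16; P(at least one) = 1 − 9/16 = 7/16.

7/16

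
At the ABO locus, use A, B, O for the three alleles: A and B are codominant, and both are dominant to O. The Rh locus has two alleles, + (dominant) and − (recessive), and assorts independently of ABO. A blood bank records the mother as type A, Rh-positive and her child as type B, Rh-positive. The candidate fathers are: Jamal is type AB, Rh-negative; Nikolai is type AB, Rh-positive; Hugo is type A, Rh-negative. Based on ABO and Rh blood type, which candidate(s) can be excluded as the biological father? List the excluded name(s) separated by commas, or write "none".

Hugo

A candidate is excluded only if no genotype consistent with his phenotype could produce a type B, Rh-positive child with a type A, Rh-positive mother.
Hugo (type A, Rh-): no genotype consistent with that phenotype can produce a type-B Rh+ child with a type-A mother.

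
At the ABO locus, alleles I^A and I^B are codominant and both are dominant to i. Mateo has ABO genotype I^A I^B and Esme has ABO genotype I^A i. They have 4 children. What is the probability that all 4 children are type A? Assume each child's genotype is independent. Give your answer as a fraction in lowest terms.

1/16

ABO cross I^A I^B × I^A i → 1/2 A, 1/4 B, 1/4 AB.
So P(type A) = 1/2 per child.
All 4 independent: (1/2)^4 = 1/16.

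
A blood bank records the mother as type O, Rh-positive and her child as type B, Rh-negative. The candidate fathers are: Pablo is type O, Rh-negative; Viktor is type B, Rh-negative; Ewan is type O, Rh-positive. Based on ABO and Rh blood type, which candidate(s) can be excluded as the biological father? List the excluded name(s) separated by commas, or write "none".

Pablo, Ewan

A candidate is excluded only if no genotype consistent with his phenotype could produce a type B, Rh-negative child with a type O, Rh-positive mother.
Pablo (type O, Rh-): no genotype consistent with that phenotype can produce a type-B Rh- child with a type-O mother.
Ewan (type O, Rh+): no genotype consistent with that phenotype can produce a type-B Rh- child with a type-O mother.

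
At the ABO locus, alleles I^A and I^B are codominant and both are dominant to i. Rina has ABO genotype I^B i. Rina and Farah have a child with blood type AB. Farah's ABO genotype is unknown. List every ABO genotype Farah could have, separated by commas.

I^A I^A, I^A I^B, I^A i

For each candidate genotype of Farah, check whether crossing it with I^B i can produce every observed child phenotype.
  I^A I^A → possible child types {A, AB} ✓
  I^A I^B → possible child types {A, B, AB} ✓
  I^A i → possible child types {O, A, B, AB} ✓
  I^B I^B → possible child types {B} ✗
  I^B i → possible child types {O, B} ✗
  i i → possible child types {O, B} ✗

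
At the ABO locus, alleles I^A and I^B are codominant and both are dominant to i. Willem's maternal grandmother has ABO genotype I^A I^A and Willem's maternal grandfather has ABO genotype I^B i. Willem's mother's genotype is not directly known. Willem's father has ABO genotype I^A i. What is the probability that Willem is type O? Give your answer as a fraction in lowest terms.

1/8

Willem's mother's ABO genotype from I^A I^A × I^B i: 1/2 I^A I^B, 1/2 I^A i.
Crossing each possibility with the father I^A i and summing P(type O): 1/2·0 + 1/2·1/4 = 1/8.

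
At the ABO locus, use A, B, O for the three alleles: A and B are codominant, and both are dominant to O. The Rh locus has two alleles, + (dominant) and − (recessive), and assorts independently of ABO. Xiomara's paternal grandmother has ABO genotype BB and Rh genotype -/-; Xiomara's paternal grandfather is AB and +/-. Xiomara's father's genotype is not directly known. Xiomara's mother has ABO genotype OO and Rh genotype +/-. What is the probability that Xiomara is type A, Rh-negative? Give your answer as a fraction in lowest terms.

Xiomara's father's ABO genotype from BB × AB: 1/2 AB, 1/2 BB.
Crossing each possibility with the mother OO and summing P(type A): 1/2·1/2 + 1/2·0 = 1/4.
Similarly for Rh via the father's Rh distribution: P(Rh-) = 3/8.
Independent loci: 1/4 × 3/8 = 3/32.

3/32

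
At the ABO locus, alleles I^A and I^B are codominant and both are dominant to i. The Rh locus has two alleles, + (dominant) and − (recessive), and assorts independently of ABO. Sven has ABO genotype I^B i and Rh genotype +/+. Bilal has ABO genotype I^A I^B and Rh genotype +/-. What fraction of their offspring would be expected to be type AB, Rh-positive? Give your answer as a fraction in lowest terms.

1/4

ABO cross I^B i × I^A I^B → offspring phenotypes: 1/4 A, 1/2 B, 1/4 AB.
Rh cross +/+ × +/- → 1 Rh+.
Independent loci: P(type AB, Rh-positive) = 1/4 × 1 = 1/4.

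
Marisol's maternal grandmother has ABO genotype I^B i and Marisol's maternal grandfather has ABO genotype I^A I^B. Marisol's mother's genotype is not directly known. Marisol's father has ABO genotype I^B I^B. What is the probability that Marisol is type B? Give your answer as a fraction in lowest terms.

Marisol's mother's ABO genotype from I^B i × I^A I^B: 1/4 I^A I^B, 1/4 I^A i, 1/4 I^B I^B, 1/4 I^B i.
Crossing each possibility with the father I^B I^B and summing P(type B): 1/4·1/2 + 1/4·1/2 + 1/4·1 + 1/4·1 = 3/4.

3/4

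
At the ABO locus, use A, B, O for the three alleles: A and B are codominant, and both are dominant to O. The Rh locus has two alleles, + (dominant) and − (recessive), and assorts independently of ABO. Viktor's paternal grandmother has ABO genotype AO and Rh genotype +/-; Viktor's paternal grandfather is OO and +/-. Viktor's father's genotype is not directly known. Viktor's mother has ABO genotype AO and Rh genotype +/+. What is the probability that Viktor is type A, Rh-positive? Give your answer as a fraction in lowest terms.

Viktor's father's ABO genotype from AO × OO: 1/2 AO, 1/2 OO.
Crossing each possibility with the mother AO and summing P(type A): 1/2·3/4 + 1/2·1/2 = 5/8.
Similarly for Rh via the father's Rh distribution: P(Rh+) = 1.
Independent loci: 5/8 × 1 = 5/8.

5/8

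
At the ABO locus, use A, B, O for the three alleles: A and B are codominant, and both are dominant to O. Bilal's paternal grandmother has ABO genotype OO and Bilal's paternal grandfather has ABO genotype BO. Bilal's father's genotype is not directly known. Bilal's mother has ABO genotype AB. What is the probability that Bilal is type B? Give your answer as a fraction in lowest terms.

1/2

Bilal's father's ABO genotype from OO × BO: 1/2 BO, 1/2 OO.
Crossing each possibility with the mother AB and summing P(type B): 1/2·1/2 + 1/2·1/2 = 1/2.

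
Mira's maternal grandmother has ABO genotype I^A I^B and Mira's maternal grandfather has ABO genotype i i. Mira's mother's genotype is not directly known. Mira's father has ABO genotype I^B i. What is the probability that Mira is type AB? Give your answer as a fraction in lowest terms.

Mira's mother's ABO genotype from I^A I^B × i i: 1/2 I^A i, 1/2 I^B i.
Crossing each possibility with the father I^B i and summing P(type AB): 1/2·1/4 + 1/2·0 = 1/8.

1/8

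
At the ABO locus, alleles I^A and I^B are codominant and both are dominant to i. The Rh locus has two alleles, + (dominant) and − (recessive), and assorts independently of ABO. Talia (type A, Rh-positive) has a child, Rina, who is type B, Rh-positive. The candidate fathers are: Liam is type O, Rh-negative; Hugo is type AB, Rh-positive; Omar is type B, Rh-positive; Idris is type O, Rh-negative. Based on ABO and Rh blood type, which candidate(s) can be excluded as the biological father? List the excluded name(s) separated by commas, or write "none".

Liam, Idris

A candidate is excluded only if no genotype consistent with his phenotype could produce a type B, Rh-positive child with a type A, Rh-positive mother.
Liam (type O, Rh-): no genotype consistent with that phenotype can produce a type-B Rh+ child with a type-A mother.
Idris (type O, Rh-): no genotype consistent with that phenotype can produce a type-B Rh+ child with a type-A mother.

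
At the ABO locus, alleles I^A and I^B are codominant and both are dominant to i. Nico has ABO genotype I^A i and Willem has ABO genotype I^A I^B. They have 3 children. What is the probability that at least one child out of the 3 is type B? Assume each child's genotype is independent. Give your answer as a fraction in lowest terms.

ABO cross I^A i × I^A I^B → 1/2 A, 1/4 B, 1/4 AB.
So P(type B) = 1/4 per child.
P(none) = (3/4)^3 = 27/64; P(at least one) = 1 − 27/64 = 37/64.

37/64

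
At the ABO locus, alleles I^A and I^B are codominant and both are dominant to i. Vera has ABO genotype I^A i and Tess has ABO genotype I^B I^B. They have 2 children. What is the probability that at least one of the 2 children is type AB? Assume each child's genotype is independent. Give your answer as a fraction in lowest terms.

ABO cross I^A i × I^B I^B → 1/2 B, 1/2 AB.
So P(type AB) = 1/2 per child.
P(none) = (1/2)^2 = 1/4; P(at least one) = 1 − 1/4 = 3/4.

3/4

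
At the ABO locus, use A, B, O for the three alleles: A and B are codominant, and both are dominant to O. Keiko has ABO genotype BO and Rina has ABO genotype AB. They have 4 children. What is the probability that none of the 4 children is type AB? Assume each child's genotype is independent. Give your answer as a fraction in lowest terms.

81/256

ABO cross BO × AB → 1/4 A, 1/2 B, 1/4 AB.
So P(type AB) = 1/4 per child.
P(not type AB) = 3/4 for one child; (3/4)^4 = 81/256.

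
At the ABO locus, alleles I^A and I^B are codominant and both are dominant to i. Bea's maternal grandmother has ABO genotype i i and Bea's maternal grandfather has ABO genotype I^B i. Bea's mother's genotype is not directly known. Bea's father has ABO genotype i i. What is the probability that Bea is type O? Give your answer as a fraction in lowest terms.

Bea's mother's ABO genotype from i i × I^B i: 1/2 I^B i, 1/2 i i.
Crossing each possibility with the father i i and summing P(type O): 1/2·1/2 + 1/2·1 = 3/4.

3/4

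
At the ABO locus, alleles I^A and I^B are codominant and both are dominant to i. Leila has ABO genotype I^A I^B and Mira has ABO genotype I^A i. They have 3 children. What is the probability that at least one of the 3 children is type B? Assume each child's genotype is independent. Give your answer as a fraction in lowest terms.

37/64

ABO cross I^A I^B × I^A i → 1/2 A, 1/4 B, 1/4 AB.
So P(type B) = 1/4 per child.
P(none) = (3/4)^3 = 27/64; P(at least one) = 1 − 27/64 = 37/64.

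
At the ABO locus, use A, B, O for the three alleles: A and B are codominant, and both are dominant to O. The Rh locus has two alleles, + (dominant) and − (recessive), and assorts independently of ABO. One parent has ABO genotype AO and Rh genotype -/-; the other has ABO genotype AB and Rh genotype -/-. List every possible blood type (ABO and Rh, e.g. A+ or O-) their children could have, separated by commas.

Gametes from AO × AB give offspring ABO genotypes AA, AB, AO, BO, i.e. phenotypes A, B, AB.
Rh cross -/- × -/- → phenotypes Rh-.
Combining independently: A-, B-, AB-.

A-, B-, AB-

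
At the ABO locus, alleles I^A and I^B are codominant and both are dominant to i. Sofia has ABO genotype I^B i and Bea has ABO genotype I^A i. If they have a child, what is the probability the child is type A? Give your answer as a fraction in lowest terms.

1/4

ABO cross I^B i × I^A i → offspring phenotypes: 1/4 O, 1/4 A, 1/4 B, 1/4 AB.
So P(type A) = 1/4.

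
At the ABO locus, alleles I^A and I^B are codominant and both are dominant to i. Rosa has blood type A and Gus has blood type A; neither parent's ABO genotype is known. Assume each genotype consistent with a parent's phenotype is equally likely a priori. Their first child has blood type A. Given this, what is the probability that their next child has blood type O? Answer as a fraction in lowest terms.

1/20

Possible genotypes: Rosa ∈ {I^A I^A, I^A i}; Gus ∈ {I^A I^A, I^A i}.
Weight each parental genotype pair by prior × P(type-A child):
  I^A I^A × I^A I^A: posterior weight 4/15; P(next child type O) = 0.
  I^A I^A × I^A i: posterior weight 4/15; P(next child type O) = 0.
  I^A i × I^A I^A: posterior weight 4/15; P(next child type O) = 0.
  I^A i × I^A i: posterior weight 1/5; P(next child type O) = 1/4.
Weighted sum = 1/20.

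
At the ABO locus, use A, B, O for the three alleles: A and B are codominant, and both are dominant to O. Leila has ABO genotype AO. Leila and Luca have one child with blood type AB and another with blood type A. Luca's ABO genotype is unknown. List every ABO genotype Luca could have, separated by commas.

For each candidate genotype of Luca, check whether crossing it with AO can produce every observed child phenotype.
  AA → possible child types {A} ✗
  AB → possible child types {A, B, AB} ✓
  AO → possible child types {O, A} ✗
  BB → possible child types {B, AB} ✗
  BO → possible child types {O, A, B, AB} ✓
  OO → possible child types {O, A} ✗

AB, BO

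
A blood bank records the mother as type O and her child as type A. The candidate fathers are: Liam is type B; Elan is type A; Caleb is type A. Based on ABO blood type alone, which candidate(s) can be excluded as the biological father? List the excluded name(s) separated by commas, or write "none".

A candidate is excluded only if no genotype consistent with his phenotype could produce a type A child with a type O mother.
Liam (type B): no genotype consistent with that phenotype can produce a type-A child with a type-O mother.

Liam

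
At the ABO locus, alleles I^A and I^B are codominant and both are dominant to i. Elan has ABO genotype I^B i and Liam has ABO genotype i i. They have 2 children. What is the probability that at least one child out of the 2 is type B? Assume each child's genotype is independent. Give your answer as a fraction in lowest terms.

3/4

ABO cross I^B i × i i → 1/2 O, 1/2 B.
So P(type B) = 1/2 per child.
P(none) = (1/2)^2 = 1/4; P(at least one) = 1 − 1/4 = 3/4.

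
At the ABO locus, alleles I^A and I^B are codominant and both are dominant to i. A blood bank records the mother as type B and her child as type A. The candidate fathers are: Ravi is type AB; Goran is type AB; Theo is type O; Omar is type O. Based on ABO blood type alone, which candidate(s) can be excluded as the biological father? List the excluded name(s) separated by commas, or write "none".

Theo, Omar

A candidate is excluded only if no genotype consistent with his phenotype could produce a type A child with a type B mother.
Theo (type O): no genotype consistent with that phenotype can produce a type-A child with a type-B mother.
Omar (type O): no genotype consistent with that phenotype can produce a type-A child with a type-B mother.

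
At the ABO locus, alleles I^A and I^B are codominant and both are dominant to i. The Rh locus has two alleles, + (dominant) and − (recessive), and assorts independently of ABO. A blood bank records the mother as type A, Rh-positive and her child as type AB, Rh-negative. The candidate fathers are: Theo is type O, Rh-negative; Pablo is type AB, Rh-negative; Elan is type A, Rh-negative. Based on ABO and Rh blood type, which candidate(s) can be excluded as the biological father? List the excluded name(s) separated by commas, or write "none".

A candidate is excluded only if no genotype consistent with his phenotype could produce a type AB, Rh-negative child with a type A, Rh-positive mother.
Theo (type O, Rh-): no genotype consistent with that phenotype can produce a type-AB Rh- child with a type-A mother.
Elan (type A, Rh-): no genotype consistent with that phenotype can produce a type-AB Rh- child with a type-A mother.

Theo, Elan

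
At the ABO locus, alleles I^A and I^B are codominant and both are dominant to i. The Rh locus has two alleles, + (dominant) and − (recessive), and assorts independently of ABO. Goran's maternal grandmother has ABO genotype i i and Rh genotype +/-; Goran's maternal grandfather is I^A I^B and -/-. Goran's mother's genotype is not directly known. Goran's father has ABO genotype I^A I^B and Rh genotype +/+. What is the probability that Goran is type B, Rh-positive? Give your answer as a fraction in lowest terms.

Goran's mother's ABO genotype from i i × I^A I^B: 1/2 I^A i, 1/2 I^B i.
Crossing each possibility with the father I^A I^B and summing P(type B): 1/2·1/4 + 1/2·1/2 = 3/8.
Similarly for Rh via the mother's Rh distribution: P(Rh+) = 1.
Independent loci: 3/8 × 1 = 3/8.

3/8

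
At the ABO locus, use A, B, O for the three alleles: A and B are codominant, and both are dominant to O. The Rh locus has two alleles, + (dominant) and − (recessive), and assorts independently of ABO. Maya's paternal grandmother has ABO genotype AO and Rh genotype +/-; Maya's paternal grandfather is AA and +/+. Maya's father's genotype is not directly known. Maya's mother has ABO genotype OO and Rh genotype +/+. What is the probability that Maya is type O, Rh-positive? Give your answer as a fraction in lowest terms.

1/4

Maya's father's ABO genotype from AO × AA: 1/2 AA, 1/2 AO.
Crossing each possibility with the mother OO and summing P(type O): 1/2·0 + 1/2·1/2 = 1/4.
Similarly for Rh via the father's Rh distribution: P(Rh+) = 1.
Independent loci: 1/4 × 1 = 1/4.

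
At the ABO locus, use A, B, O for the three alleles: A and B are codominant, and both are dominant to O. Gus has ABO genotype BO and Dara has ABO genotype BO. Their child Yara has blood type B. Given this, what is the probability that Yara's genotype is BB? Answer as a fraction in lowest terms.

1/3

Cross BO × BO → 1/4 BB, 1/2 BO, 1/4 OO.
Type-B genotypes among offspring: BB (1/4), BO (1/2); total 3/4.
P(BB | type B) = (1/4) / (3/4) = 1/3.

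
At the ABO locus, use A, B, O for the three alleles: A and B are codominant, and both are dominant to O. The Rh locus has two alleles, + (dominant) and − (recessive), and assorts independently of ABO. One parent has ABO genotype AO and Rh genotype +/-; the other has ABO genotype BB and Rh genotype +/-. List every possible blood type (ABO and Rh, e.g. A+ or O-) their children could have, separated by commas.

B+, B-, AB+, AB-

Gametes from AO × BB give offspring ABO genotypes AB, BO, i.e. phenotypes B, AB.
Rh cross +/- × +/- → phenotypes Rh+, Rh-.
Combining independently: B+, B-, AB+, AB-.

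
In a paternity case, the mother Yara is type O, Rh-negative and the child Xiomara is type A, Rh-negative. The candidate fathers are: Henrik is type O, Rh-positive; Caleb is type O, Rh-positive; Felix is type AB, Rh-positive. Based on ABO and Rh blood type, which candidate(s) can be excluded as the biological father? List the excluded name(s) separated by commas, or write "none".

A candidate is excluded only if no genotype consistent with his phenotype could produce a type A, Rh-negative child with a type O, Rh-negative mother.
Henrik (type O, Rh+): no genotype consistent with that phenotype can produce a type-A Rh- child with a type-O mother.
Caleb (type O, Rh+): no genotype consistent with that phenotype can produce a type-A Rh- child with a type-O mother.

Henrik, Caleb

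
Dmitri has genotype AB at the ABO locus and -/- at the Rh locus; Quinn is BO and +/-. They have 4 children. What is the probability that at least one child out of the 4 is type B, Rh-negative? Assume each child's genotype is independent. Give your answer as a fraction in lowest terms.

ABO cross AB × BO → 1/4 A, 1/2 B, 1/4 AB.
Rh cross -/- × +/- → 1/2 Rh+, 1/2 Rh-; so P(type B, Rh-negative) = 1/2 × 1/2 = 1/4 per child.
P(none) = (3/4)^4 = 81/256; P(at least one) = 1 − 81/256 = 175/256.

175/256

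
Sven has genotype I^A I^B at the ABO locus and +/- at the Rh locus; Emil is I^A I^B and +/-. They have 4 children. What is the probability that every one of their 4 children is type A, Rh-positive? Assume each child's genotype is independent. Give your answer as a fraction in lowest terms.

81/65536

ABO cross I^A I^B × I^A I^B → 1/4 A, 1/4 B, 1/2 AB.
Rh cross +/- × +/- → 3/4 Rh+, 1/4 Rh-; so P(type A, Rh-positive) = 1/4 × 3/4 = 3/16 per child.
All 4 independent: (3/16)^4 = 81/65536.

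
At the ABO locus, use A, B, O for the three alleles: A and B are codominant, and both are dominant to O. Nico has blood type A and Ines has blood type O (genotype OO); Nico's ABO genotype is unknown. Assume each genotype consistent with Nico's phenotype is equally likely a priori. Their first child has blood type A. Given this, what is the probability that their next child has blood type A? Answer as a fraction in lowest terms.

Possible genotypes: Nico ∈ {AA, AO}; Ines ∈ {OO}.
Weight each parental genotype pair by prior × P(type-A child):
  AA × OO: posterior weight 2/3; P(next child type A) = 1.
  AO × OO: posterior weight 1/3; P(next child type A) = 1/2.
Weighted sum = 5/6.

5/6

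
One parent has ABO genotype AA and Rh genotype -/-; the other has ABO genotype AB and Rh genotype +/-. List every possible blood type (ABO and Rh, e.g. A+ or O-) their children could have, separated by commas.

Gametes from AA × AB give offspring ABO genotypes AA, AB, i.e. phenotypes A, AB.
Rh cross -/- × +/- → phenotypes Rh+, Rh-.
Combining independently: A+, A-, AB+, AB-.

A+, A-, AB+, AB-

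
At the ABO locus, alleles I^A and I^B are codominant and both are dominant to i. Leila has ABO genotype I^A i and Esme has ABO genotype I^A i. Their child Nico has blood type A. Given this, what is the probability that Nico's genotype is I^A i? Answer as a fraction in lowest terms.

2/3

Cross I^A i × I^A i → 1/4 I^A I^A, 1/2 I^A i, 1/4 i i.
Type-A genotypes among offspring: I^A I^A (1/4), I^A i (1/2); total 3/4.
P(I^A i | type A) = (1/2) / (3/4) = 2/3.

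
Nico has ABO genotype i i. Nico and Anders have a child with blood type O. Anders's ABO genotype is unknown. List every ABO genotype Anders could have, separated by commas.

I^A i, I^B i, i i

For each candidate genotype of Anders, check whether crossing it with i i can produce every observed child phenotype.
  I^A I^A → possible child types {A} ✗
  I^A I^B → possible child types {A, B} ✗
  I^A i → possible child types {O, A} ✓
  I^B I^B → possible child types {B} ✗
  I^B i → possible child types {O, B} ✓
  i i → possible child types {O} ✓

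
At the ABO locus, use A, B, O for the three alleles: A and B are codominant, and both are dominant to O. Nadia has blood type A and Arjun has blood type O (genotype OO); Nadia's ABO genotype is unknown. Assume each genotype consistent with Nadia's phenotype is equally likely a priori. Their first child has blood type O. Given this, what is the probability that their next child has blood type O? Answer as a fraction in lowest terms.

Possible genotypes: Nadia ∈ {AA, AO}; Arjun ∈ {OO}.
Weight each parental genotype pair by prior × P(type-O child):
  AO × OO: posterior weight 1; P(next child type O) = 1/2.
Weighted sum = 1/2.

1/2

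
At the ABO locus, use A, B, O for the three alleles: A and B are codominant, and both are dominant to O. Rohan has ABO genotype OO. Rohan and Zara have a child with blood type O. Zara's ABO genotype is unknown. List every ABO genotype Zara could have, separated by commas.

For each candidate genotype of Zara, check whether crossing it with OO can produce every observed child phenotype.
  AA → possible child types {A} ✗
  AB → possible child types {A, B} ✗
  AO → possible child types {O, A} ✓
  BB → possible child types {B} ✗
  BO → possible child types {O, B} ✓
  OO → possible child types {O} ✓

AO, BO, OO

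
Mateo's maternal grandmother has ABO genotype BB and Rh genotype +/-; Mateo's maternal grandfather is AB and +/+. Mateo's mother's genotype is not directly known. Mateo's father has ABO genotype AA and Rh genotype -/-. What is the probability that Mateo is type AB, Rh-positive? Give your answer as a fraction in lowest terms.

Mateo's mother's ABO genotype from BB × AB: 1/2 AB, 1/2 BB.
Crossing each possibility with the father AA and summing P(type AB): 1/2·1/2 + 1/2·1 = 3/4.
Similarly for Rh via the mother's Rh distribution: P(Rh+) = 3/4.
Independent loci: 3/4 × 3/4 = 9/16.

9/16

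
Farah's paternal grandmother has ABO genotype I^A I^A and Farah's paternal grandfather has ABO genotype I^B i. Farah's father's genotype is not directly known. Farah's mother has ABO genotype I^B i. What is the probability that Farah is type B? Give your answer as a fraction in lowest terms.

3/8

Farah's father's ABO genotype from I^A I^A × I^B i: 1/2 I^A I^B, 1/2 I^A i.
Crossing each possibility with the mother I^B i and summing P(type B): 1/2·1/2 + 1/2·1/4 = 3/8.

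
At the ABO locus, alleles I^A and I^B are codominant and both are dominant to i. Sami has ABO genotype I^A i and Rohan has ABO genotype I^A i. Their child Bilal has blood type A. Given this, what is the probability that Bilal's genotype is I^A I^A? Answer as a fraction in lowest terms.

Cross I^A i × I^A i → 1/4 I^A I^A, 1/2 I^A i, 1/4 i i.
Type-A genotypes among offspring: I^A I^A (1/4), I^A i (1/2); total 3/4.
P(I^A I^A | type A) = (1/4) / (3/4) = 1/3.

1/3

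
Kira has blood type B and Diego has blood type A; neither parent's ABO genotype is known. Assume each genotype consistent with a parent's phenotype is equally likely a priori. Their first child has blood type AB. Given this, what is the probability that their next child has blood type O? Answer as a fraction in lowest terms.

1/36

Possible genotypes: Kira ∈ {BB, BO}; Diego ∈ {AA, AO}.
Weight each parental genotype pair by prior × P(type-AB child):
  BB × AA: posterior weight 4/9; P(next child type O) = 0.
  BB × AO: posterior weight 2/9; P(next child type O) = 0.
  BO × AA: posterior weight 2/9; P(next child type O) = 0.
  BO × AO: posterior weight 1/9; P(next child type O) = 1/4.
Weighted sum = 1/36.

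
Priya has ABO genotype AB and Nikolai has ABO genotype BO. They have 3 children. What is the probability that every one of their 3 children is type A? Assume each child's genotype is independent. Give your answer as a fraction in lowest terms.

1/64

ABO cross AB × BO → 1/4 A, 1/2 B, 1/4 AB.
So P(type A) = 1/4 per child.
All 3 independent: (1/4)^3 = 1/64.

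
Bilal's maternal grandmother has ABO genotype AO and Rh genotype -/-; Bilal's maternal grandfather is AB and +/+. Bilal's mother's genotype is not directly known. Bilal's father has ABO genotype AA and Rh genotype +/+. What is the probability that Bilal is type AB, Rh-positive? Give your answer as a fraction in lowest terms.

Bilal's mother's ABO genotype from AO × AB: 1/4 AA, 1/4 AB, 1/4 AO, 1/4 BO.
Crossing each possibility with the father AA and summing P(type AB): 1/4·0 + 1/4·1/2 + 1/4·0 + 1/4·1/2 = 1/4.
Similarly for Rh via the mother's Rh distribution: P(Rh+) = 1.
Independent loci: 1/4 × 1 = 1/4.

1/4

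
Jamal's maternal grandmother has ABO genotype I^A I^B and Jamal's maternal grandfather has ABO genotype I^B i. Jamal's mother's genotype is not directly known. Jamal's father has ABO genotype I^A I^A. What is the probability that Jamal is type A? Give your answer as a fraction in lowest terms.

1/2

Jamal's mother's ABO genotype from I^A I^B × I^B i: 1/4 I^A I^B, 1/4 I^A i, 1/4 I^B I^B, 1/4 I^B i.
Crossing each possibility with the father I^A I^A and summing P(type A): 1/4·1/2 + 1/4·1 + 1/4·0 + 1/4·1/2 = 1/2.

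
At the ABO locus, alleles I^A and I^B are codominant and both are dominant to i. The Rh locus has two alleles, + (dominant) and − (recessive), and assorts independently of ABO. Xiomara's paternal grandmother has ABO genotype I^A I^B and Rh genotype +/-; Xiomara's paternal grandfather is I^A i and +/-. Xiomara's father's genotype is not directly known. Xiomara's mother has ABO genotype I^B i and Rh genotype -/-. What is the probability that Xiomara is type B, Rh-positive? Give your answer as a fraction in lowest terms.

Xiomara's father's ABO genotype from I^A I^B × I^A i: 1/4 I^A I^A, 1/4 I^A I^B, 1/4 I^A i, 1/4 I^B i.
Crossing each possibility with the mother I^B i and summing P(type B): 1/4·0 + 1/4·1/2 + 1/4·1/4 + 1/4·3/4 = 3/8.
Similarly for Rh via the father's Rh distribution: P(Rh+) = 1/2.
Independent loci: 3/8 × 1/2 = 3/16.

3/16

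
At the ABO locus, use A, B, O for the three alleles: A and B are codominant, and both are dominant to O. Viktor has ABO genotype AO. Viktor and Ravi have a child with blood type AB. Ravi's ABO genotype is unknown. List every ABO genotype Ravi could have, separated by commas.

AB, BB, BO

For each candidate genotype of Ravi, check whether crossing it with AO can produce every observed child phenotype.
  AA → possible child types {A} ✗
  AB → possible child types {A, B, AB} ✓
  AO → possible child types {O, A} ✗
  BB → possible child types {B, AB} ✓
  BO → possible child types {O, A, B, AB} ✓
  OO → possible child types {O, A} ✗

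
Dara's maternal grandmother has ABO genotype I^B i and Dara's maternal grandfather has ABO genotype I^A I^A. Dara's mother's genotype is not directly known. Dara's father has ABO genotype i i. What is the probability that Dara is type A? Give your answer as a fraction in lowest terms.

1/2

Dara's mother's ABO genotype from I^B i × I^A I^A: 1/2 I^A I^B, 1/2 I^A i.
Crossing each possibility with the father i i and summing P(type A): 1/2·1/2 + 1/2·1/2 = 1/2.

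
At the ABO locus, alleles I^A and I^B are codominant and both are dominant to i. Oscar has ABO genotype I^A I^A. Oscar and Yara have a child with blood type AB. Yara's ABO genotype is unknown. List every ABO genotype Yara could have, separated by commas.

I^A I^B, I^B I^B, I^B i

For each candidate genotype of Yara, check whether crossing it with I^A I^A can produce every observed child phenotype.
  I^A I^A → possible child types {A} ✗
  I^A I^B → possible child types {A, AB} ✓
  I^A i → possible child types {A} ✗
  I^B I^B → possible child types {AB} ✓
  I^B i → possible child types {A, AB} ✓
  i i → possible child types {A} ✗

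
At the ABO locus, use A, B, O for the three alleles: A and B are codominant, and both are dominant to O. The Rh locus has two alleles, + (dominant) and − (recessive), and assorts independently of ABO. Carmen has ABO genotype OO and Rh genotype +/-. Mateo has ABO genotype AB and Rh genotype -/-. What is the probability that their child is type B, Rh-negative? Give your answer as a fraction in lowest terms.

ABO cross OO × AB → offspring phenotypes: 1/2 A, 1/2 B.
Rh cross +/- × -/- → 1/2 Rh+, 1/2 Rh-.
Independent loci: P(type B, Rh-negative) = 1/2 × 1/2 = 1/4.

1/4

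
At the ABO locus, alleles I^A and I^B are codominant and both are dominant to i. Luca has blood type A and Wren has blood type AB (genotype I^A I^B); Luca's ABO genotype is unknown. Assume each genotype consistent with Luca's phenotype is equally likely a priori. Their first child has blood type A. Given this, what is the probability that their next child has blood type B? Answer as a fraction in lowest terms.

Possible genotypes: Luca ∈ {I^A I^A, I^A i}; Wren ∈ {I^A I^B}.
Weight each parental genotype pair by prior × P(type-A child):
  I^A I^A × I^A I^B: posterior weight 1/2; P(next child type B) = 0.
  I^A i × I^A I^B: posterior weight 1/2; P(next child type B) = 1/4.
Weighted sum = 1/8.

1/8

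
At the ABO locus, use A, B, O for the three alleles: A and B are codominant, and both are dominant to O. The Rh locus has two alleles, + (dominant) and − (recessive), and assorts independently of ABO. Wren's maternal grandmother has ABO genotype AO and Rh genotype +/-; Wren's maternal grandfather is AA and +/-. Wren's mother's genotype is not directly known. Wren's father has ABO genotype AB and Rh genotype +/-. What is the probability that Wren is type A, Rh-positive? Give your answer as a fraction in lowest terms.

3/8

Wren's mother's ABO genotype from AO × AA: 1/2 AA, 1/2 AO.
Crossing each possibility with the father AB and summing P(type A): 1/2·1/2 + 1/2·1/2 = 1/2.
Similarly for Rh via the mother's Rh distribution: P(Rh+) = 3/4.
Independent loci: 1/2 × 3/4 = 3/8.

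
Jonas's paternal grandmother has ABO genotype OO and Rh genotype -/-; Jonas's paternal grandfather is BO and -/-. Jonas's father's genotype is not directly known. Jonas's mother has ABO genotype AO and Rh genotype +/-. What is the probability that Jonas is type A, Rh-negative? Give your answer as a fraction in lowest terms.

Jonas's father's ABO genotype from OO × BO: 1/2 BO, 1/2 OO.
Crossing each possibility with the mother AO and summing P(type A): 1/2·1/4 + 1/2·1/2 = 3/8.
Similarly for Rh via the father's Rh distribution: P(Rh-) = 1/2.
Independent loci: 3/8 × 1/2 = 3/16.

3/16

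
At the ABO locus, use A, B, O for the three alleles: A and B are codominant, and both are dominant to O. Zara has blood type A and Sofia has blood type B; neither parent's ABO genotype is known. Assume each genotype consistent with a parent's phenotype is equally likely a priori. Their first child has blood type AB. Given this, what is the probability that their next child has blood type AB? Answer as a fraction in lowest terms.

25/36

Possible genotypes: Zara ∈ {AA, AO}; Sofia ∈ {BB, BO}.
Weight each parental genotype pair by prior × P(type-AB child):
  AA × BB: posterior weight 4/9; P(next child type AB) = 1.
  AA × BO: posterior weight 2/9; P(next child type AB) = 1/2.
  AO × BB: posterior weight 2/9; P(next child type AB) = 1/2.
  AO × BO: posterior weight 1/9; P(next child type AB) = 1/4.
Weighted sum = 25/36.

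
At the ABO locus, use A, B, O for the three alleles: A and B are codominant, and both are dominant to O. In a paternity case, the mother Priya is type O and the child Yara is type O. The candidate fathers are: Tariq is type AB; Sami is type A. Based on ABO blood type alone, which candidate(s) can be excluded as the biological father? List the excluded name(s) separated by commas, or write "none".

A candidate is excluded only if no genotype consistent with his phenotype could produce a type O child with a type O mother.
Tariq (type AB): no genotype consistent with that phenotype can produce a type-O child with a type-O mother.

Tariq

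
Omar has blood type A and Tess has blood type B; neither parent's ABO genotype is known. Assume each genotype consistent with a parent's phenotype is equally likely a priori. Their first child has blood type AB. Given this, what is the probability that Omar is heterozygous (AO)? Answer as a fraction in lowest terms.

Possible genotypes: Omar ∈ {AA, AO}; Tess ∈ {BB, BO}.
Weight each parental genotype pair by prior × P(type-AB child):
  AA × BB: posterior weight 4/9.
  AA × BO: posterior weight 2/9.
  AO × BB: posterior weight 2/9.
  AO × BO: posterior weight 1/9.
Sum the posterior weight over pairs where Omar is AO: 1/3.

1/3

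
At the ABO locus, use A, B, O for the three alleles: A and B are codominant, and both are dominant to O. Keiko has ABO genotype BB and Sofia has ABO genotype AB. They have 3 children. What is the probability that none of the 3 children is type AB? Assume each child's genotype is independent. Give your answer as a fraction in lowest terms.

1/8

ABO cross BB × AB → 1/2 B, 1/2 AB.
So P(type AB) = 1/2 per child.
P(not type AB) = 1/2 for one child; (1/2)^3 = 1/8.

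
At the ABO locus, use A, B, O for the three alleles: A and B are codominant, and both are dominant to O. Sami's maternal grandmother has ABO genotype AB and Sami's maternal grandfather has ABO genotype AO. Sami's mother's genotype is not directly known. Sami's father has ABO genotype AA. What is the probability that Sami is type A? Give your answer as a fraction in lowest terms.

Sami's mother's ABO genotype from AB × AO: 1/4 AA, 1/4 AB, 1/4 AO, 1/4 BO.
Crossing each possibility with the father AA and summing P(type A): 1/4·1 + 1/4·1/2 + 1/4·1 + 1/4·1/2 = 3/4.

3/4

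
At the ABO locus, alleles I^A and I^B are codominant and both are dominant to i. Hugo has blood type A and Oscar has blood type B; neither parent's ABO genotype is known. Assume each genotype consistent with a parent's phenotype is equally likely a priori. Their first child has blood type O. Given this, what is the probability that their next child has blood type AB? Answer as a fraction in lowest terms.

1/4

Possible genotypes: Hugo ∈ {I^A I^A, I^A i}; Oscar ∈ {I^B I^B, I^B i}.
Weight each parental genotype pair by prior × P(type-O child):
  I^A i × I^B i: posterior weight 1; P(next child type AB) = 1/4.
Weighted sum = 1/4.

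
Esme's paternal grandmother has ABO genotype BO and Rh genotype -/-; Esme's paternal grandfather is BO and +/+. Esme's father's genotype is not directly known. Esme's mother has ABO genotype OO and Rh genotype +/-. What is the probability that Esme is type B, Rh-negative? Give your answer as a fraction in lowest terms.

Esme's father's ABO genotype from BO × BO: 1/4 BB, 1/2 BO, 1/4 OO.
Crossing each possibility with the mother OO and summing P(type B): 1/4·1 + 1/2·1/2 + 1/4·0 = 1/2.
Similarly for Rh via the father's Rh distribution: P(Rh-) = 1/4.
Independent loci: 1/2 × 1/4 = 1/8.

1/8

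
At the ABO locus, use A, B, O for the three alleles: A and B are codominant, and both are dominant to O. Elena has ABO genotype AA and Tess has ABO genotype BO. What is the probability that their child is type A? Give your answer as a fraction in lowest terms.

ABO cross AA × BO → offspring phenotypes: 1/2 A, 1/2 AB.
So P(type A) = 1/2.

1/2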